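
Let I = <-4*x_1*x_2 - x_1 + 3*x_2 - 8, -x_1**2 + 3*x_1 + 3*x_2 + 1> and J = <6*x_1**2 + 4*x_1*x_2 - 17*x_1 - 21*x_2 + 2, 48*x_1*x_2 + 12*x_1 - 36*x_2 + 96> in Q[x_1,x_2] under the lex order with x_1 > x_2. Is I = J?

Since reduced Gröbner bases are canonical representatives of ideals under a given ordering, it suffices to compute and compare them.
Buchberger on the first generating set:
f_1 = -4*x_1*x_2 - x_1 + 3*x_2 - 8, LT = x_1*x_2.
f_2 = -x_1**2 + 3*x_1 + 3*x_2 + 1, LT = x_1**2.

S(f_1,f_2): lcm = x_1**2*x_2. S = 1/4*x_1**2 + 9/4*x_1*x_2 + 2*x_1 + 3*x_2**2 + x_2.
  leading term x_1**2: subtract (-1/4)·f_2 from 1/4*x_1**2 + 9/4*x_1*x_2 + 2*x_1 + 3*x_2**2 + x_2 → 9/4*x_1*x_2 + 11/4*x_1 + 3*x_2**2 + 7/4*x_2 + 1/4
  leading term x_1*x_2: subtract (-9/16)·f_1 from 9/4*x_1*x_2 + 11/4*x_1 + 3*x_2**2 + 7/4*x_2 + 1/4 → 35/16*x_1 + 3*x_2**2 + 55/16*x_2 - 17/4
  leading term x_1: no divisor's leading term divides it; move 35/16*x_1 to the remainder.
  leading term x_2**2: no divisor's leading term divides it; move 3*x_2**2 to the remainder.
  leading term x_2: no divisor's leading term divides it; move 55/16*x_2 to the remainder.
  leading term 1: no divisor's leading term divides it; move -17/4 to the remainder.
  remainder 35/16*x_1 + 3*x_2**2 + 55/16*x_2 - 17/4 ≠ 0; add g_3 = 35/16*x_1 + 3*x_2**2 + 55/16*x_2 - 17/4 to the basis.

S(f_1,g_3): lcm = x_1*x_2. S = 1/4*x_1 - 48/35*x_2**3 - 11/7*x_2**2 + 167/140*x_2 + 2.
  leading term x_1: subtract (4/35)·g_3 from 1/4*x_1 - 48/35*x_2**3 - 11/7*x_2**2 + 167/140*x_2 + 2 → -48/35*x_2**3 - 67/35*x_2**2 + 4/5*x_2 + 87/35
  leading term x_2**3: no divisor's leading term divides it; move -48/35*x_2**3 to the remainder.
  leading term x_2**2: no divisor's leading term divides it; move -67/35*x_2**2 to the remainder.
  leading term x_2: no divisor's leading term divides it; move 4/5*x_2 to the remainder.
  leading term 1: no divisor's leading term divides it; move 87/35 to the remainder.
  remainder -48/35*x_2**3 - 67/35*x_2**2 + 4/5*x_2 + 87/35 ≠ 0; add g_4 = -48/35*x_2**3 - 67/35*x_2**2 + 4/5*x_2 + 87/35 to the basis.

S(f_2,g_3): lcm = x_1**2. S = -48/35*x_1*x_2**2 - 11/7*x_1*x_2 - 37/35*x_1 - 3*x_2 - 1.
  leading term x_1*x_2**2: subtract (12/35*x_2)·f_1 from -48/35*x_1*x_2**2 - 11/7*x_1*x_2 - 37/35*x_1 - 3*x_2 - 1 → -43/35*x_1*x_2 - 37/35*x_1 - 36/35*x_2**2 - 9/35*x_2 - 1
  leading term x_1*x_2: subtract (43/140)·f_1 from -43/35*x_1*x_2 - 37/35*x_1 - 36/35*x_2**2 - 9/35*x_2 - 1 → -3/4*x_1 - 36/35*x_2**2 - 33/28*x_2 + 51/35
  leading term x_1: subtract (-12/35)·g_3 from -3/4*x_1 - 36/35*x_2**2 - 33/28*x_2 + 51/35 → 0
  remainder 0.

S(f_1,g_4): lcm = x_1*x_2**3. S = -55/48*x_1*x_2**2 + 7/12*x_1*x_2 + 29/16*x_1 - 3/4*x_2**3 + 2*x_2**2.
  leading term x_1*x_2**2: subtract (55/192*x_2)·f_1 from -55/48*x_1*x_2**2 + 7/12*x_1*x_2 + 29/16*x_1 - 3/4*x_2**3 + 2*x_2**2 → 167/192*x_1*x_2 + 29/16*x_1 - 3/4*x_2**3 + 73/64*x_2**2 + 55/24*x_2
  leading term x_1*x_2: subtract (-167/768)·f_1 from 167/192*x_1*x_2 + 29/16*x_1 - 3/4*x_2**3 + 73/64*x_2**2 + 55/24*x_2 → 1225/768*x_1 - 3/4*x_2**3 + 73/64*x_2**2 + 2261/768*x_2 - 167/96
  leading term x_1: subtract (35/48)·g_3 from 1225/768*x_1 - 3/4*x_2**3 + 73/64*x_2**2 + 2261/768*x_2 - 167/96 → -3/4*x_2**3 - 67/64*x_2**2 + 7/16*x_2 + 87/64
  leading term x_2**3: subtract (35/64)·g_4 from -3/4*x_2**3 - 67/64*x_2**2 + 7/16*x_2 + 87/64 → 0
  remainder 0.

S(f_2,g_4): leading monomials are coprime, so the S-polynomial reduces to 0 (Buchberger's first criterion).
S(g_3,g_4): leading monomials are coprime, so the S-polynomial reduces to 0 (Buchberger's first criterion).
Every S-polynomial of the final basis reduces to 0, so we have a Gröbner basis.
Inter-reduce: drop elements whose leading term is divisible by another's, tail-reduce, and make monic.
Reduced Gröbner basis: {x_1 + 48/35*x_2**2 + 11/7*x_2 - 68/35, x_2**3 + 67/48*x_2**2 - 7/12*x_2 - 29/16}.

Buchberger on the second generating set:
h_1 = 6*x_1**2 + 4*x_1*x_2 - 17*x_1 - 21*x_2 + 2, LT = x_1**2.
h_2 = 48*x_1*x_2 + 12*x_1 - 36*x_2 + 96, LT = x_1*x_2.

S(h_1,h_2): lcm = x_1**2*x_2. S = -1/4*x_1**2 + 2/3*x_1*x_2**2 - 25/12*x_1*x_2 - 2*x_1 - 7/2*x_2**2 + 1/3*x_2.
  leading term x_1**2: subtract (-1/24)·h_1 from -1/4*x_1**2 + 2/3*x_1*x_2**2 - 25/12*x_1*x_2 - 2*x_1 - 7/2*x_2**2 + 1/3*x_2 → 2/3*x_1*x_2**2 - 23/12*x_1*x_2 - 65/24*x_1 - 7/2*x_2**2 - 13/24*x_2 + 1/12
  leading term x_1*x_2**2: subtract (1/72*x_2)·h_2 from 2/3*x_1*x_2**2 - 23/12*x_1*x_2 - 65/24*x_1 - 7/2*x_2**2 - 13/24*x_2 + 1/12 → -25/12*x_1*x_2 - 65/24*x_1 - 3*x_2**2 - 15/8*x_2 + 1/12
  leading term x_1*x_2: subtract (-25/576)·h_2 from -25/12*x_1*x_2 - 65/24*x_1 - 3*x_2**2 - 15/8*x_2 + 1/12 → -35/16*x_1 - 3*x_2**2 - 55/16*x_2 + 17/4
  leading term x_1: no divisor's leading term divides it; move -35/16*x_1 to the remainder.
  leading term x_2**2: no divisor's leading term divides it; move -3*x_2**2 to the remainder.
  leading term x_2: no divisor's leading term divides it; move -55/16*x_2 to the remainder.
  leading term 1: no divisor's leading term divides it; move 17/4 to the remainder.
  remainder -35/16*x_1 - 3*x_2**2 - 55/16*x_2 + 17/4 ≠ 0; add k_3 = -35/16*x_1 - 3*x_2**2 - 55/16*x_2 + 17/4 to the basis.

S(h_1,k_3): lcm = x_1**2. S = -48/35*x_1*x_2**2 - 19/21*x_1*x_2 - 187/210*x_1 - 7/2*x_2 + 1/3.
  leading term x_1*x_2**2: subtract (-1/35*x_2)·h_2 from -48/35*x_1*x_2**2 - 19/21*x_1*x_2 - 187/210*x_1 - 7/2*x_2 + 1/3 → -59/105*x_1*x_2 - 187/210*x_1 - 36/35*x_2**2 - 53/70*x_2 + 1/3
  leading term x_1*x_2: subtract (-59/5040)·h_2 from -59/105*x_1*x_2 - 187/210*x_1 - 36/35*x_2**2 - 53/70*x_2 + 1/3 → -3/4*x_1 - 36/35*x_2**2 - 33/28*x_2 + 51/35
  leading term x_1: subtract (12/35)·k_3 from -3/4*x_1 - 36/35*x_2**2 - 33/28*x_2 + 51/35 → 0
  remainder 0.

S(h_2,k_3): lcm = x_1*x_2. S = 1/4*x_1 - 48/35*x_2**3 - 11/7*x_2**2 + 167/140*x_2 + 2.
  leading term x_1: subtract (-4/35)·k_3 from 1/4*x_1 - 48/35*x_2**3 - 11/7*x_2**2 + 167/140*x_2 + 2 → -48/35*x_2**3 - 67/35*x_2**2 + 4/5*x_2 + 87/35
  leading term x_2**3: no divisor's leading term divides it; move -48/35*x_2**3 to the remainder.
  leading term x_2**2: no divisor's leading term divides it; move -67/35*x_2**2 to the remainder.
  leading term x_2: no divisor's leading term divides it; move 4/5*x_2 to the remainder.
  leading term 1: no divisor's leading term divides it; move 87/35 to the remainder.
  remainder -48/35*x_2**3 - 67/35*x_2**2 + 4/5*x_2 + 87/35 ≠ 0; add k_4 = -48/35*x_2**3 - 67/35*x_2**2 + 4/5*x_2 + 87/35 to the basis.

S(h_1,k_4): leading monomials are coprime, so the S-polynomial reduces to 0 (Buchberger's first criterion).
S(h_2,k_4): lcm = x_1*x_2**3. S = -55/48*x_1*x_2**2 + 7/12*x_1*x_2 + 29/16*x_1 - 3/4*x_2**3 + 2*x_2**2.
  leading term x_1*x_2**2: subtract (-55/2304*x_2)·h_2 from -55/48*x_1*x_2**2 + 7/12*x_1*x_2 + 29/16*x_1 - 3/4*x_2**3 + 2*x_2**2 → 167/192*x_1*x_2 + 29/16*x_1 - 3/4*x_2**3 + 73/64*x_2**2 + 55/24*x_2
  leading term x_1*x_2: subtract (167/9216)·h_2 from 167/192*x_1*x_2 + 29/16*x_1 - 3/4*x_2**3 + 73/64*x_2**2 + 55/24*x_2 → 1225/768*x_1 - 3/4*x_2**3 + 73/64*x_2**2 + 2261/768*x_2 - 167/96
  leading term x_1: subtract (-35/48)·k_3 from 1225/768*x_1 - 3/4*x_2**3 + 73/64*x_2**2 + 2261/768*x_2 - 167/96 → -3/4*x_2**3 - 67/64*x_2**2 + 7/16*x_2 + 87/64
  leading term x_2**3: subtract (35/64)·k_4 from -3/4*x_2**3 - 67/64*x_2**2 + 7/16*x_2 + 87/64 → 0
  remainder 0.

S(k_3,k_4): leading monomials are coprime, so the S-polynomial reduces to 0 (Buchberger's first criterion).
Every S-polynomial of the final basis reduces to 0, so we have a Gröbner basis.
Inter-reduce: drop elements whose leading term is divisible by another's, tail-reduce, and make monic.
Reduced Gröbner basis: {x_1 + 48/35*x_2**2 + 11/7*x_2 - 68/35, x_2**3 + 67/48*x_2**2 - 7/12*x_2 - 29/16}.

The two bases agree; hence the ideals are identical.

Yes, the ideals are equal.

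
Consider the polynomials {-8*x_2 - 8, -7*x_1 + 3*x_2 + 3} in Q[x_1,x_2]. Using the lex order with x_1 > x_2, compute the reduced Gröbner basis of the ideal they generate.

Buchberger's algorithm terminates because the ascending chain of leading-term ideals stabilizes.

f_1 = -8*x_2 - 8, LT = x_2.
f_2 = -7*x_1 + 3*x_2 + 3, LT = x_1.

S(f_1,f_2): leading monomials are coprime, so the S-polynomial reduces to 0 (Buchberger's first criterion).
Every S-polynomial of the final basis reduces to 0, so we have a Gröbner basis.

G = {x_1, x_2 + 1}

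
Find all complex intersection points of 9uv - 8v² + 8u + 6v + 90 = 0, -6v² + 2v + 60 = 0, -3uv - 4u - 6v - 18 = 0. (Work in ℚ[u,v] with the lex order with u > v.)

Compute a lex Gröbner basis by Buchberger's algorithm.
f_1 = 9uv + 8u - 8v² + 6v + 90, LT = uv.
f_2 = -6v² + 2v + 60, LT = v².
f_3 = -3uv - 4u - 6v - 18, LT = uv.

S(f_1,f_2): lcm = uv². S = 11/9uv + 10u - 8/9v³ + ⅔v² + 10v.
  reduce S modulo (f_1, f_2, f_3):
  remainder 722/81u + 190/243v + 190/81 ≠ 0; add h_4 = 722/81u + 190/243v + 190/81 to the basis.

S(f_1,f_3): lcm = uv. S = -4/9u - 8/9v² - 4/3v + 4.
  reduce S modulo (f_1, f_2, f_3, h_4):
  remainder -272/171v - 272/57 ≠ 0; add h_5 = -272/171v - 272/57 to the basis.

The other S-polynomials (S(f_2,f_3), S(f_1,h_4), S(f_2,h_4), S(f_3,h_4), S(f_1,h_5), S(f_2,h_5), S(f_3,h_5), S(h_4,h_5)) all reduce to 0 modulo the current basis, so we have a Gröbner basis.
Inter-reduce: drop elements whose leading term is divisible by another's, tail-reduce, and make monic.
Reduced Gröbner basis: {u, v + 3}.

From the last basis element, v + 3 = 0, so v takes values in {-3}. Each choice, substituted upward through the basis, yields the corresponding point(s) of the solution set.
  v = -3: the earlier basis element becomes u = 0, giving u = 0 — point (0, -3).

{(0, -3)}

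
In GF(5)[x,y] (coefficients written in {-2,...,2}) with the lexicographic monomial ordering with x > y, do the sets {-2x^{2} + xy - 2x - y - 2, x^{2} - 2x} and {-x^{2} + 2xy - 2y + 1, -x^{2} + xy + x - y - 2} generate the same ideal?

Two ideals are equal iff their reduced Gröbner bases coincide (the reduced basis is unique for a fixed ordering).
Buchberger on the first generating set:
f_1 = -2x^{2} + xy - 2x - y - 2, LT = x^{2}.
f_2 = x^{2} - 2x, LT = x^{2}.

S(f_1,f_2): lcm = x^{2}. S = 2xy - 2x - 2y + 1.
  leading term xy: no divisor's leading term divides it; move 2xy to the remainder.
  leading term x: no divisor's leading term divides it; move -2x to the remainder.
  leading term y: no divisor's leading term divides it; move -2y to the remainder.
  leading term 1: no divisor's leading term divides it; move 1 to the remainder.
  remainder 2xy - 2x - 2y + 1 ≠ 0; add g_3 = 2xy - 2x - 2y + 1 to the basis.

S(f_1,g_3): lcm = x^{2}y. S = x^{2} + 2xy^{2} + 2xy + 2x - 2y^{2} + y.
  leading term x^{2}: subtract (2)·f_1 from x^{2} + 2xy^{2} + 2xy + 2x - 2y^{2} + y → 2xy^{2} + x - 2y^{2} - 2y - 1
  leading term xy^{2}: subtract (y)·g_3 from 2xy^{2} + x - 2y^{2} - 2y - 1 → 2xy + x + 2y - 1
  leading term xy: subtract (1)·g_3 from 2xy + x + 2y - 1 → -2x - y - 2
  leading term x: no divisor's leading term divides it; move -2x to the remainder.
  leading term y: no divisor's leading term divides it; move -y to the remainder.
  leading term 1: no divisor's leading term divides it; move -2 to the remainder.
  remainder -2x - y - 2 ≠ 0; add g_4 = -2x - y - 2 to the basis.

S(g_3,g_4): lcm = xy. S = -x + 2y^{2} - 2y - 2.
  leading term x: subtract (-2)·g_4 from -x + 2y^{2} - 2y - 2 → 2y^{2} + y - 1
  leading term y^{2}: no divisor's leading term divides it; move 2y^{2} to the remainder.
  leading term y: no divisor's leading term divides it; move y to the remainder.
  leading term 1: no divisor's leading term divides it; move -1 to the remainder.
  remainder 2y^{2} + y - 1 ≠ 0; add g_5 = 2y^{2} + y - 1 to the basis.

The other S-polynomials (S(f_2,g_3), S(f_1,g_4), S(f_2,g_4), S(f_1,g_5), S(f_2,g_5), S(g_3,g_5), S(g_4,g_5)) all reduce to 0 modulo the current basis, so we have a Gröbner basis.
Inter-reduce: drop elements whose leading term is divisible by another's, tail-reduce, and make monic.
Reduced Gröbner basis: {x - 2y + 1, y^{2} - 2y + 2}.

Buchberger on the second generating set:
h_1 = -x^{2} + 2xy - 2y + 1, LT = x^{2}.
h_2 = -x^{2} + xy + x - y - 2, LT = x^{2}.

S(h_1,h_2): lcm = x^{2}. S = -xy + x + y + 2.
  leading term xy: no divisor's leading term divides it; move -xy to the remainder.
  leading term x: no divisor's leading term divides it; move x to the remainder.
  leading term y: no divisor's leading term divides it; move y to the remainder.
  leading term 1: no divisor's leading term divides it; move 2 to the remainder.
  remainder -xy + x + y + 2 ≠ 0; add k_3 = -xy + x + y + 2 to the basis.

S(h_1,k_3): lcm = x^{2}y. S = x^{2} - 2xy^{2} + xy + 2x + 2y^{2} - y.
  leading term x^{2}: subtract (-1)·h_1 from x^{2} - 2xy^{2} + xy + 2x + 2y^{2} - y → -2xy^{2} - 2xy + 2x + 2y^{2} + 2y + 1
  leading term xy^{2}: subtract (2y)·k_3 from -2xy^{2} - 2xy + 2x + 2y^{2} + 2y + 1 → xy + 2x - 2y + 1
  leading term xy: subtract (-1)·k_3 from xy + 2x - 2y + 1 → -2x - y - 2
  leading term x: no divisor's leading term divides it; move -2x to the remainder.
  leading term y: no divisor's leading term divides it; move -y to the remainder.
  leading term 1: no divisor's leading term divides it; move -2 to the remainder.
  remainder -2x - y - 2 ≠ 0; add k_4 = -2x - y - 2 to the basis.

S(k_3,k_4): lcm = xy. S = -x + 2y^{2} - 2y - 2.
  leading term x: subtract (-2)·k_4 from -x + 2y^{2} - 2y - 2 → 2y^{2} + y - 1
  leading term y^{2}: no divisor's leading term divides it; move 2y^{2} to the remainder.
  leading term y: no divisor's leading term divides it; move y to the remainder.
  leading term 1: no divisor's leading term divides it; move -1 to the remainder.
  remainder 2y^{2} + y - 1 ≠ 0; add k_5 = 2y^{2} + y - 1 to the basis.

The other S-polynomials (S(h_2,k_3), S(h_1,k_4), S(h_2,k_4), S(h_1,k_5), S(h_2,k_5), S(k_3,k_5), S(k_4,k_5)) all reduce to 0 modulo the current basis, so we have a Gröbner basis.
Inter-reduce: drop elements whose leading term is divisible by another's, tail-reduce, and make monic.
Reduced Gröbner basis: {x - 2y + 1, y^{2} - 2y + 2}.

The two bases agree; hence the ideals are identical.

Yes, the ideals are equal.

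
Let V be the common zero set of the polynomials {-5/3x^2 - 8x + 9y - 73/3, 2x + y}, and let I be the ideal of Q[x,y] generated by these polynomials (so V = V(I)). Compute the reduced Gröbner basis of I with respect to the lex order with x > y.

G = {x + 1/2y, y^2 - 156/5y + 292/5}

Buchberger's algorithm terminates because the ascending chain of leading-term ideals stabilizes.

f_1 = -5/3x^2 - 8x + 9y - 73/3, LT = x^2.
f_2 = 2x + y, LT = x.

S(f_1,f_2): lcm = x^2. S = -1/2xy + 24/5x - 27/5y + 73/5.
  reduce S modulo (f_1, f_2):
  remainder 1/4y^2 - 39/5y + 73/5 ≠ 0; add g_3 = 1/4y^2 - 39/5y + 73/5 to the basis.

The other S-polynomials (S(f_1,g_3), S(f_2,g_3)) all reduce to 0 modulo the current basis, so we have a Gröbner basis.
Inter-reduce: drop elements whose leading term is divisible by another's, tail-reduce, and make monic.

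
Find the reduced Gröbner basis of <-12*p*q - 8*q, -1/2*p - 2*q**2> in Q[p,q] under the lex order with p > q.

G = {p + 4*q**2, q**3 - 1/6*q}

The reduced Gröbner basis is the canonical form of the ideal for this ordering.

f_1 = -12*p*q - 8*q, LT = p*q.
f_2 = -1/2*p - 2*q**2, LT = p.

S(f_1,f_2): lcm = p*q. S = -4*q**3 + 2/3*q.
  leading term q**3: no divisor's leading term divides it; move -4*q**3 to the remainder.
  leading term q: no divisor's leading term divides it; move 2/3*q to the remainder.
  remainder -4*q**3 + 2/3*q ≠ 0; add g_3 = -4*q**3 + 2/3*q to the basis.

The other S-polynomials (S(f_1,g_3), S(f_2,g_3)) all reduce to 0 modulo the current basis, so we have a Gröbner basis.
Inter-reduce: drop elements whose leading term is divisible by another's, tail-reduce, and make monic.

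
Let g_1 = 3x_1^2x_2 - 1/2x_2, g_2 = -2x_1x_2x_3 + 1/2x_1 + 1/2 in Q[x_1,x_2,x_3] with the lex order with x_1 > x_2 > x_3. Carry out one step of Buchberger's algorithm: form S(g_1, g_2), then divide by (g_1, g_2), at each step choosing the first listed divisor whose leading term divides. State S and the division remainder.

lcm(LM(g_1), LM(g_2)) = x_1^2x_2x_3.
S = (lcm/LT(g_1))·g_1 − (lcm/LT(g_2))·g_2 = 1/4x_1^2 + 1/4x_1 - 1/6x_2x_3.
Reduce S modulo (g_1, g_2) in that order:
  leading term x_1^2: no divisor's leading term divides it; move 1/4x_1^2 to the remainder.
  leading term x_1: no divisor's leading term divides it; move 1/4x_1 to the remainder.
  leading term x_2x_3: no divisor's leading term divides it; move -1/6x_2x_3 to the remainder.
The remainder 1/4x_1^2 + 1/4x_1 - 1/6x_2x_3 is nonzero, so it would be added as the next basis element.

S(g_1, g_2) = 1/4x_1^2 + 1/4x_1 - 1/6x_2x_3; remainder on division = 1/4x_1^2 + 1/4x_1 - 1/6x_2x_3.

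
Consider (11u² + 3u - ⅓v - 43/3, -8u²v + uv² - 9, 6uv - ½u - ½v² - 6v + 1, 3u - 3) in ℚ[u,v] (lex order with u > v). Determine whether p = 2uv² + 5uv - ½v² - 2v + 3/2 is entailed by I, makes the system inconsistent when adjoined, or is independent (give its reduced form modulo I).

2uv² + 5uv - ½v² - 2v + 3/2 lies in I (it reduces to 0).

First compute the reduced Gröbner basis of I by Buchberger's algorithm.
f_1 = 11u² + 3u - ⅓v - 43/3, LT = u².
f_2 = -8u²v + uv² - 9, LT = u²v.
f_3 = 6uv - ½u - ½v² - 6v + 1, LT = uv.
f_4 = 3u - 3, LT = u.

S(f_1,f_2): lcm = u²v. S = ⅛uv² + 3/11uv - 1/33v² - 43/33v - 9/8.
  leading term uv²: subtract (1/48v)·f_3 from ⅛uv² + 3/11uv - 1/33v² - 43/33v - 9/8 → 299/1056uv + 1/96v³ + 25/264v² - 233/176v - 9/8
  leading term uv: subtract (299/6336)·f_3 from 299/1056uv + 1/96v³ + 25/264v² - 233/176v - 9/8 → 299/12672u + 1/96v³ + 1499/12672v² - 1099/1056v - 7427/6336
  leading term u: subtract (299/38016)·f_4 from 299/12672u + 1/96v³ + 1499/12672v² - 1099/1056v - 7427/6336 → 1/96v³ + 1499/12672v² - 1099/1056v - 14555/12672
  leading term v³: no divisor's leading term divides it; move 1/96v³ to the remainder.
  leading term v²: no divisor's leading term divides it; move 1499/12672v² to the remainder.
  leading term v: no divisor's leading term divides it; move -1099/1056v to the remainder.
  leading term 1: no divisor's leading term divides it; move -14555/12672 to the remainder.
  remainder 1/96v³ + 1499/12672v² - 1099/1056v - 14555/12672 ≠ 0; add h_5 = 1/96v³ + 1499/12672v² - 1099/1056v - 14555/12672 to the basis.

S(f_1,f_3): lcm = u²v. S = 1/12u² + 1/12uv² + 14/11uv - ⅙u - 1/33v² - 43/33v.
  leading term u²: subtract (1/132)·f_1 from 1/12u² + 1/12uv² + 14/11uv - ⅙u - 1/33v² - 43/33v → 1/12uv² + 14/11uv - 25/132u - 1/33v² - 515/396v + 43/396
  leading term uv²: subtract (1/72v)·f_3 from 1/12uv² + 14/11uv - 25/132u - 1/33v² - 515/396v + 43/396 → 2027/1584uv - 25/132u + 1/144v³ + 7/132v² - 347/264v + 43/396
  leading term uv: subtract (2027/9504)·f_3 from 2027/1584uv - 25/132u + 1/144v³ + 7/132v² - 347/264v + 43/396 → -143/1728u + 1/144v³ + 3035/19008v² - 5/144v - 995/9504
  leading term u: subtract (-143/5184)·f_4 from -143/1728u + 1/144v³ + 3035/19008v² - 5/144v - 995/9504 → 1/144v³ + 3035/19008v² - 5/144v - 3563/19008
  leading term v³: subtract (⅔)·h_5 from 1/144v³ + 3035/19008v² - 5/144v - 3563/19008 → 8/99v² + 29/44v + 229/396
  leading term v²: no divisor's leading term divides it; move 8/99v² to the remainder.
  leading term v: no divisor's leading term divides it; move 29/44v to the remainder.
  leading term 1: no divisor's leading term divides it; move 229/396 to the remainder.
  remainder 8/99v² + 29/44v + 229/396 ≠ 0; add h_6 = 8/99v² + 29/44v + 229/396 to the basis.

S(f_1,f_4): lcm = u². S = 14/11u - 1/33v - 43/33.
  leading term u: subtract (14/33)·f_4 from 14/11u - 1/33v - 43/33 → -1/33v - 1/33
  leading term v: no divisor's leading term divides it; move -1/33v to the remainder.
  leading term 1: no divisor's leading term divides it; move -1/33 to the remainder.
  remainder -1/33v - 1/33 ≠ 0; add h_7 = -1/33v - 1/33 to the basis.

The other S-polynomials (S(f_2,f_3), S(f_2,f_4), S(f_3,f_4), S(f_1,h_5), S(f_2,h_5), S(f_3,h_5), S(f_4,h_5), S(f_1,h_6), S(f_2,h_6), S(f_3,h_6), S(f_4,h_6), S(h_5,h_6), S(f_1,h_7), S(f_2,h_7), S(f_3,h_7), S(f_4,h_7), S(h_5,h_7), S(h_6,h_7)) all reduce to 0 modulo the current basis, so we have a Gröbner basis.
Inter-reduce: drop elements whose leading term is divisible by another's, tail-reduce, and make monic.
Reduced Gröbner basis: {u - 1, v + 1}.
Label its elements g_1 = u - 1, g_2 = v + 1.

Reduce p = 2uv² + 5uv - ½v² - 2v + 3/2 modulo G:
  leading term uv²: subtract (2v²)·g_1 from 2uv² + 5uv - ½v² - 2v + 3/2 → 5uv + 3/2v² - 2v + 3/2
  leading term uv: subtract (5v)·g_1 from 5uv + 3/2v² - 2v + 3/2 → 3/2v² + 3v + 3/2
  leading term v²: subtract (3/2v)·g_2 from 3/2v² + 3v + 3/2 → 3/2v + 3/2
  leading term v: subtract (3/2)·g_2 from 3/2v + 3/2 → 0
  normal form = 0.
Since the normal form is 0, p ∈ I.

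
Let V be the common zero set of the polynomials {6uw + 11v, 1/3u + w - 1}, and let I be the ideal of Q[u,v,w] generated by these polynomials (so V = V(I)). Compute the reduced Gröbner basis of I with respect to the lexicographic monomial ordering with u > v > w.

f_1 = 6uw + 11v, LT = uw.
f_2 = 1/3u + w - 1, LT = u.

S(f_1,f_2): lcm = uw. S = 11/6v - 3w^2 + 3w.
  leading term v: no divisor's leading term divides it; move 11/6v to the remainder.
  leading term w^2: no divisor's leading term divides it; move -3w^2 to the remainder.
  leading term w: no divisor's leading term divides it; move 3w to the remainder.
  remainder 11/6v - 3w^2 + 3w ≠ 0; add g_3 = 11/6v - 3w^2 + 3w to the basis.

S(f_1,g_3): leading monomials are coprime, so the S-polynomial reduces to 0 (Buchberger's first criterion).
S(f_2,g_3): leading monomials are coprime, so the S-polynomial reduces to 0 (Buchberger's first criterion).
Every S-polynomial of the final basis reduces to 0, so we have a Gröbner basis.
Inter-reduce: drop elements whose leading term is divisible by another's, tail-reduce, and make monic.

G = {u + 3w - 3, v - 18/11w^2 + 18/11w}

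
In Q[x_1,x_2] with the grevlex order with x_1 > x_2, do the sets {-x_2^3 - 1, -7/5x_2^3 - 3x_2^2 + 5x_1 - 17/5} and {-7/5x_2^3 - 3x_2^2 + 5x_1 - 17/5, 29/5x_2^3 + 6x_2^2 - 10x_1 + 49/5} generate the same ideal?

Two ideals are equal iff their reduced Gröbner bases coincide (the reduced basis is unique for a fixed ordering).
Buchberger on the first generating set:
f_1 = -x_2^3 - 1, LT = x_2^3.
f_2 = -7/5x_2^3 - 3x_2^2 + 5x_1 - 17/5, LT = x_2^3.

S(f_1,f_2): lcm = x_2^3. S = -15/7x_2^2 + 25/7x_1 - 10/7.
  leading term x_2^2: no divisor's leading term divides it; move -15/7x_2^2 to the remainder.
  leading term x_1: no divisor's leading term divides it; move 25/7x_1 to the remainder.
  leading term 1: no divisor's leading term divides it; move -10/7 to the remainder.
  remainder -15/7x_2^2 + 25/7x_1 - 10/7 ≠ 0; add g_3 = -15/7x_2^2 + 25/7x_1 - 10/7 to the basis.

S(f_1,g_3): lcm = x_2^3. S = 5/3x_1x_2 - 2/3x_2 + 1.
  leading term x_1x_2: no divisor's leading term divides it; move 5/3x_1x_2 to the remainder.
  leading term x_2: no divisor's leading term divides it; move -2/3x_2 to the remainder.
  leading term 1: no divisor's leading term divides it; move 1 to the remainder.
  remainder 5/3x_1x_2 - 2/3x_2 + 1 ≠ 0; add g_4 = 5/3x_1x_2 - 2/3x_2 + 1 to the basis.

S(g_3,g_4): lcm = x_1x_2^2. S = -5/3x_1^2 + 2/5x_2^2 + 2/3x_1 - 3/5x_2.
  leading term x_1^2: no divisor's leading term divides it; move -5/3x_1^2 to the remainder.
  leading term x_2^2: subtract (-14/75)·g_3 from 2/5x_2^2 + 2/3x_1 - 3/5x_2 → 4/3x_1 - 3/5x_2 - 4/15
  leading term x_1: no divisor's leading term divides it; move 4/3x_1 to the remainder.
  leading term x_2: no divisor's leading term divides it; move -3/5x_2 to the remainder.
  leading term 1: no divisor's leading term divides it; move -4/15 to the remainder.
  remainder -5/3x_1^2 + 4/3x_1 - 3/5x_2 - 4/15 ≠ 0; add g_5 = -5/3x_1^2 + 4/3x_1 - 3/5x_2 - 4/15 to the basis.

The other S-polynomials (S(f_2,g_3), S(f_1,g_4), S(f_2,g_4), S(f_1,g_5), S(f_2,g_5), S(g_3,g_5), S(g_4,g_5)) all reduce to 0 modulo the current basis, so we have a Gröbner basis.
Inter-reduce: drop elements whose leading term is divisible by another's, tail-reduce, and make monic.
Reduced Gröbner basis: {x_1^2 - 4/5x_1 + 9/25x_2 + 4/25, x_1x_2 - 2/5x_2 + 3/5, x_2^2 - 5/3x_1 + 2/3}.

Buchberger on the second generating set:
h_1 = -7/5x_2^3 - 3x_2^2 + 5x_1 - 17/5, LT = x_2^3.
h_2 = 29/5x_2^3 + 6x_2^2 - 10x_1 + 49/5, LT = x_2^3.

S(h_1,h_2): lcm = x_2^3. S = 225/203x_2^2 - 375/203x_1 + 150/203.
  leading term x_2^2: no divisor's leading term divides it; move 225/203x_2^2 to the remainder.
  leading term x_1: no divisor's leading term divides it; move -375/203x_1 to the remainder.
  leading term 1: no divisor's leading term divides it; move 150/203 to the remainder.
  remainder 225/203x_2^2 - 375/203x_1 + 150/203 ≠ 0; add k_3 = 225/203x_2^2 - 375/203x_1 + 150/203 to the basis.

S(h_1,k_3): lcm = x_2^3. S = 5/3x_1x_2 + 15/7x_2^2 - 25/7x_1 - 2/3x_2 + 17/7.
  leading term x_1x_2: no divisor's leading term divides it; move 5/3x_1x_2 to the remainder.
  leading term x_2^2: subtract (29/15)·k_3 from 15/7x_2^2 - 25/7x_1 - 2/3x_2 + 17/7 → -2/3x_2 + 1
  leading term x_2: no divisor's leading term divides it; move -2/3x_2 to the remainder.
  leading term 1: no divisor's leading term divides it; move 1 to the remainder.
  remainder 5/3x_1x_2 - 2/3x_2 + 1 ≠ 0; add k_4 = 5/3x_1x_2 - 2/3x_2 + 1 to the basis.

S(k_3,k_4): lcm = x_1x_2^2. S = -5/3x_1^2 + 2/5x_2^2 + 2/3x_1 - 3/5x_2.
  leading term x_1^2: no divisor's leading term divides it; move -5/3x_1^2 to the remainder.
  leading term x_2^2: subtract (406/1125)·k_3 from 2/5x_2^2 + 2/3x_1 - 3/5x_2 → 4/3x_1 - 3/5x_2 - 4/15
  leading term x_1: no divisor's leading term divides it; move 4/3x_1 to the remainder.
  leading term x_2: no divisor's leading term divides it; move -3/5x_2 to the remainder.
  leading term 1: no divisor's leading term divides it; move -4/15 to the remainder.
  remainder -5/3x_1^2 + 4/3x_1 - 3/5x_2 - 4/15 ≠ 0; add k_5 = -5/3x_1^2 + 4/3x_1 - 3/5x_2 - 4/15 to the basis.

The other S-polynomials (S(h_2,k_3), S(h_1,k_4), S(h_2,k_4), S(h_1,k_5), S(h_2,k_5), S(k_3,k_5), S(k_4,k_5)) all reduce to 0 modulo the current basis, so we have a Gröbner basis.
Inter-reduce: drop elements whose leading term is divisible by another's, tail-reduce, and make monic.
Reduced Gröbner basis: {x_1^2 - 4/5x_1 + 9/25x_2 + 4/25, x_1x_2 - 2/5x_2 + 3/5, x_2^2 - 5/3x_1 + 2/3}.

Same reduced basis, so the two generating sets span the same ideal.

Yes, the ideals are equal.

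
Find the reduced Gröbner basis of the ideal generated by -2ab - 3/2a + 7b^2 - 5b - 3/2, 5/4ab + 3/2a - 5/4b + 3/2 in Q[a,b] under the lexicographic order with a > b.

G = {a + 70/9b^2 - 70/9b + 1, b^3 + 1/5b^2 - 33/35b}

f_1 = -2ab - 3/2a + 7b^2 - 5b - 3/2, LT = ab.
f_2 = 5/4ab + 3/2a - 5/4b + 3/2, LT = ab.

S(f_1,f_2): lcm = ab. S = -9/20a - 7/2b^2 + 7/2b - 9/20.
  leading term a: no divisor's leading term divides it; move -9/20a to the remainder.
  leading term b^2: no divisor's leading term divides it; move -7/2b^2 to the remainder.
  leading term b: no divisor's leading term divides it; move 7/2b to the remainder.
  leading term 1: no divisor's leading term divides it; move -9/20 to the remainder.
  remainder -9/20a - 7/2b^2 + 7/2b - 9/20 ≠ 0; add g_3 = -9/20a - 7/2b^2 + 7/2b - 9/20 to the basis.

S(f_1,g_3): lcm = ab. S = 3/4a - 70/9b^3 + 77/18b^2 + 3/2b + 3/4.
  leading term a: subtract (-5/3)·g_3 from 3/4a - 70/9b^3 + 77/18b^2 + 3/2b + 3/4 → -70/9b^3 - 14/9b^2 + 22/3b
  leading term b^3: no divisor's leading term divides it; move -70/9b^3 to the remainder.
  leading term b^2: no divisor's leading term divides it; move -14/9b^2 to the remainder.
  leading term b: no divisor's leading term divides it; move 22/3b to the remainder.
  remainder -70/9b^3 - 14/9b^2 + 22/3b ≠ 0; add g_4 = -70/9b^3 - 14/9b^2 + 22/3b to the basis.

The other S-polynomials (S(f_2,g_3), S(f_1,g_4), S(f_2,g_4), S(g_3,g_4)) all reduce to 0 modulo the current basis, so we have a Gröbner basis.
Inter-reduce: drop elements whose leading term is divisible by another's, tail-reduce, and make monic.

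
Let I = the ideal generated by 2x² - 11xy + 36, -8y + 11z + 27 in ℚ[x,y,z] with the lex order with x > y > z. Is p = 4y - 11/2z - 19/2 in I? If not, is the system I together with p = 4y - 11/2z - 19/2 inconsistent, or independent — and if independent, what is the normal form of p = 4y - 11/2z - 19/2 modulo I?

Adjoining 4y - 11/2z - 19/2 makes the ideal the whole ring: the system is inconsistent.

First compute the reduced Gröbner basis of I by Buchberger's algorithm.
f_1 = 2x² - 11xy + 36, LT = x².
f_2 = -8y + 11z + 27, LT = y.

The S-polynomials (S(f_1,f_2)) all reduce to 0 modulo the current basis, so we have a Gröbner basis.
Inter-reduce: drop elements whose leading term is divisible by another's, tail-reduce, and make monic.
Reduced Gröbner basis: {x² - 121/16xz - 297/16x + 18, y - 11/8z - 27/8}.
Label its elements g_1 = x² - 121/16xz - 297/16x + 18, g_2 = y - 11/8z - 27/8.

Reduce p = 4y - 11/2z - 19/2 modulo G:
  leading term y: subtract (4)·g_2 from 4y - 11/2z - 19/2 → 4
  leading term 1: no divisor's leading term divides it; move 4 to the remainder.
  normal form = 4.
The normal form is nonzero, so p ∉ I. Since p minus its normal form lies in I, I + (p) = I + (r) where r = 4; decide whether this ideal is the whole ring.
Here r = 4 is a nonzero constant, hence a unit: 1 ∈ I + (p), the Gröbner basis of I + (p) is {1}, and the enlarged system has no common solution — adjoining p is inconsistent.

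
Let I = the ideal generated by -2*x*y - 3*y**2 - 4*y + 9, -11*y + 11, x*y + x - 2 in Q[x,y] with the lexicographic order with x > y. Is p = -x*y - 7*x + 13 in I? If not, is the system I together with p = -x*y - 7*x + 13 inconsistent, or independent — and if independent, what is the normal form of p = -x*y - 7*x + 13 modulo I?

Adjoining -x*y - 7*x + 13 makes the ideal the whole ring: the system is inconsistent.

First compute the reduced Gröbner basis of I by Buchberger's algorithm.
f_1 = -2*x*y - 3*y**2 - 4*y + 9, LT = x*y.
f_2 = -11*y + 11, LT = y.
f_3 = x*y + x - 2, LT = x*y.

S(f_1,f_2): lcm = x*y. S = x + 3/2*y**2 + 2*y - 9/2.
  reduce S modulo (f_1, f_2, f_3):
  remainder x - 1 ≠ 0; add h_4 = x - 1 to the basis.

The other S-polynomials (S(f_1,f_3), S(f_2,f_3), S(f_1,h_4), S(f_2,h_4), S(f_3,h_4)) all reduce to 0 modulo the current basis, so we have a Gröbner basis.
Inter-reduce: drop elements whose leading term is divisible by another's, tail-reduce, and make monic.
Reduced Gröbner basis: {x - 1, y - 1}.
Label its elements g_1 = x - 1, g_2 = y - 1.

Reduce p = -x*y - 7*x + 13 modulo G:
  leading term x*y: subtract (-y)·g_1 from -x*y - 7*x + 13 → -7*x - y + 13
  leading term x: subtract (-7)·g_1 from -7*x - y + 13 → -y + 6
  leading term y: subtract (-1)·g_2 from -y + 6 → 5
  leading term 1: no divisor's leading term divides it; move 5 to the remainder.
  normal form = 5.
The normal form is nonzero, so p ∉ I. Since p minus its normal form lies in I, I + (p) = I + (r) where r = 5; decide whether this ideal is the whole ring.
Here r = 5 is a nonzero constant, hence a unit: 1 ∈ I + (p), the Gröbner basis of I + (p) is {1}, and the enlarged system has no common solution — adjoining p is inconsistent.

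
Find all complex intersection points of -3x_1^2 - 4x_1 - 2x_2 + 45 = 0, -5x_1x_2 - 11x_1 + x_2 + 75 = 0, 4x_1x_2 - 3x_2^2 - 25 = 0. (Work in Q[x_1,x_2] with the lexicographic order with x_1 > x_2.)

{(-5, -5)}

Compute a lex Gröbner basis by Buchberger's algorithm.
f_1 = -3x_1^2 - 4x_1 - 2x_2 + 45, LT = x_1^2.
f_2 = -5x_1x_2 - 11x_1 + x_2 + 75, LT = x_1x_2.
f_3 = 4x_1x_2 - 3x_2^2 - 25, LT = x_1x_2.

S(f_1,f_2): lcm = x_1^2x_2. S = -11/5x_1^2 + 23/15x_1x_2 + 15x_1 + 2/3x_2^2 - 15x_2.
  leading term x_1^2: subtract (11/15)·f_1 from -11/5x_1^2 + 23/15x_1x_2 + 15x_1 + 2/3x_2^2 - 15x_2 → 23/15x_1x_2 + 269/15x_1 + 2/3x_2^2 - 203/15x_2 - 33
  leading term x_1x_2: subtract (-23/75)·f_2 from 23/15x_1x_2 + 269/15x_1 + 2/3x_2^2 - 203/15x_2 - 33 → 364/25x_1 + 2/3x_2^2 - 992/75x_2 - 10
  leading term x_1: no divisor's leading term divides it; move 364/25x_1 to the remainder.
  leading term x_2^2: no divisor's leading term divides it; move 2/3x_2^2 to the remainder.
  leading term x_2: no divisor's leading term divides it; move -992/75x_2 to the remainder.
  leading term 1: no divisor's leading term divides it; move -10 to the remainder.
  remainder 364/25x_1 + 2/3x_2^2 - 992/75x_2 - 10 ≠ 0; add h_4 = 364/25x_1 + 2/3x_2^2 - 992/75x_2 - 10 to the basis.

S(f_1,f_3): lcm = x_1^2x_2. S = 3/4x_1x_2^2 + 4/3x_1x_2 + 25/4x_1 + 2/3x_2^2 - 15x_2.
  leading term x_1x_2^2: subtract (-3/20x_2)·f_2 from 3/4x_1x_2^2 + 4/3x_1x_2 + 25/4x_1 + 2/3x_2^2 - 15x_2 → -19/60x_1x_2 + 25/4x_1 + 49/60x_2^2 - 15/4x_2
  leading term x_1x_2: subtract (19/300)·f_2 from -19/60x_1x_2 + 25/4x_1 + 49/60x_2^2 - 15/4x_2 → 521/75x_1 + 49/60x_2^2 - 286/75x_2 - 19/4
  leading term x_1: subtract (521/1092)·h_4 from 521/75x_1 + 49/60x_2^2 - 286/75x_2 - 19/4 → 8167/16380x_2^2 + 10226/4095x_2 + 23/1092
  leading term x_2^2: no divisor's leading term divides it; move 8167/16380x_2^2 to the remainder.
  leading term x_2: no divisor's leading term divides it; move 10226/4095x_2 to the remainder.
  leading term 1: no divisor's leading term divides it; move 23/1092 to the remainder.
  remainder 8167/16380x_2^2 + 10226/4095x_2 + 23/1092 ≠ 0; add h_5 = 8167/16380x_2^2 + 10226/4095x_2 + 23/1092 to the basis.

S(f_2,f_3): lcm = x_1x_2. S = 11/5x_1 + 3/4x_2^2 - 1/5x_2 - 35/4.
  leading term x_1: subtract (55/364)·h_4 from 11/5x_1 + 3/4x_2^2 - 1/5x_2 - 35/4 → 709/1092x_2^2 + 491/273x_2 - 2635/364
  leading term x_2^2: subtract (10635/8167)·h_5 from 709/1092x_2^2 + 491/273x_2 - 2635/364 → -11869/8167x_2 - 59345/8167
  leading term x_2: no divisor's leading term divides it; move -11869/8167x_2 to the remainder.
  leading term 1: no divisor's leading term divides it; move -59345/8167 to the remainder.
  remainder -11869/8167x_2 - 59345/8167 ≠ 0; add h_6 = -11869/8167x_2 - 59345/8167 to the basis.

The other S-polynomials (S(f_1,h_4), S(f_2,h_4), S(f_3,h_4), S(f_1,h_5), S(f_2,h_5), S(f_3,h_5), S(h_4,h_5), S(f_1,h_6), S(f_2,h_6), S(f_3,h_6), S(h_4,h_6), S(h_5,h_6)) all reduce to 0 modulo the current basis, so we have a Gröbner basis.
Inter-reduce: drop elements whose leading term is divisible by another's, tail-reduce, and make monic.
Reduced Gröbner basis: {x_1 + 5, x_2 + 5}.

Since the basis is lex-ordered, x_2 + 5 is univariate in x_2. Its roots are {-5}. Back-substituting each root into the other basis elements fixes the other coordinates.
  x_2 = -5: the earlier basis element becomes x_1 + 5 = 0, giving x_1 = -5 — point (-5, -5).
Substituting each solution back into the original system confirms all equations vanish.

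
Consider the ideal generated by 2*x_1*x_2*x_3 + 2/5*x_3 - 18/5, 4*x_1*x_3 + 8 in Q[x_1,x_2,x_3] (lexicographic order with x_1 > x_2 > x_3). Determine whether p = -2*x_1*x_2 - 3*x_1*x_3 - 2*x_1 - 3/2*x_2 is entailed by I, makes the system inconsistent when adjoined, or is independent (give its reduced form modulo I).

-2*x_1*x_2 - 3*x_1*x_3 - 2*x_1 - 3/2*x_2 is independent of I; its normal form modulo I is -1/5*x_1 - 3/20*x_3 + 31/4.

First compute the reduced Gröbner basis of I by Buchberger's algorithm.
f_1 = 2*x_1*x_2*x_3 + 2/5*x_3 - 18/5, LT = x_1*x_2*x_3.
f_2 = 4*x_1*x_3 + 8, LT = x_1*x_3.

S(f_1,f_2): lcm = x_1*x_2*x_3. S = -2*x_2 + 1/5*x_3 - 9/5.
  reduce S modulo (f_1, f_2):
  remainder -2*x_2 + 1/5*x_3 - 9/5 ≠ 0; add h_3 = -2*x_2 + 1/5*x_3 - 9/5 to the basis.

The other S-polynomials (S(f_1,h_3), S(f_2,h_3)) all reduce to 0 modulo the current basis, so we have a Gröbner basis.
Inter-reduce: drop elements whose leading term is divisible by another's, tail-reduce, and make monic.
Reduced Gröbner basis: {x_1*x_3 + 2, x_2 - 1/10*x_3 + 9/10}.
Label its elements g_1 = x_1*x_3 + 2, g_2 = x_2 - 1/10*x_3 + 9/10.

Reduce p = -2*x_1*x_2 - 3*x_1*x_3 - 2*x_1 - 3/2*x_2 modulo G:
  leading term x_1*x_2: subtract (-2*x_1)·g_2 from -2*x_1*x_2 - 3*x_1*x_3 - 2*x_1 - 3/2*x_2 → -16/5*x_1*x_3 - 1/5*x_1 - 3/2*x_2
  leading term x_1*x_3: subtract (-16/5)·g_1 from -16/5*x_1*x_3 - 1/5*x_1 - 3/2*x_2 → -1/5*x_1 - 3/2*x_2 + 32/5
  leading term x_1: no divisor's leading term divides it; move -1/5*x_1 to the remainder.
  leading term x_2: subtract (-3/2)·g_2 from -3/2*x_2 + 32/5 → -3/20*x_3 + 31/4
  leading term x_3: no divisor's leading term divides it; move -3/20*x_3 to the remainder.
  leading term 1: no divisor's leading term divides it; move 31/4 to the remainder.
  normal form = -1/5*x_1 - 3/20*x_3 + 31/4.
The normal form is nonzero, so p ∉ I. Since p minus its normal form lies in I, I + (p) = I + (r) where r = -1/5*x_1 - 3/20*x_3 + 31/4; decide whether this ideal is the whole ring.
Run Buchberger on G together with r (pairs among the g_i already reduce to 0 since G is a Gröbner basis):
g_1 = x_1*x_3 + 2, LT = x_1*x_3.
g_2 = x_2 - 1/10*x_3 + 9/10, LT = x_2.
r = -1/5*x_1 - 3/20*x_3 + 31/4, LT = x_1.

S(g_1,r): lcm = x_1*x_3. S = -3/4*x_3**2 + 155/4*x_3 + 2.
  reduce S modulo (g_1, g_2, r):
  remainder -3/4*x_3**2 + 155/4*x_3 + 2 ≠ 0; add m_4 = -3/4*x_3**2 + 155/4*x_3 + 2 to the basis.

The other S-polynomials (S(g_1,g_2), S(g_2,r), S(g_1,m_4), S(g_2,m_4), S(r,m_4)) all reduce to 0 modulo the current basis, so we have a Gröbner basis.
Inter-reduce: drop elements whose leading term is divisible by another's, tail-reduce, and make monic.
Reduced Gröbner basis: {x_1 + 3/4*x_3 - 155/4, x_2 - 1/10*x_3 + 9/10, x_3**2 - 155/3*x_3 - 8/3}.
The reduced Gröbner basis of I + (p) is {x_1 + 3/4*x_3 - 155/4, x_2 - 1/10*x_3 + 9/10, x_3**2 - 155/3*x_3 - 8/3} ≠ {1}, a proper ideal, so the enlarged system stays consistent: p is independent of I, with normal form -1/5*x_1 - 3/20*x_3 + 31/4.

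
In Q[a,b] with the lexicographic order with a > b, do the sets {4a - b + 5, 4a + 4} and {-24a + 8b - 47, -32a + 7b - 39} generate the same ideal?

For a fixed monomial order, each ideal has a unique reduced Gröbner basis; comparing bases decides equality.
Buchberger on the first generating set:
f_1 = 4a - b + 5, LT = a.
f_2 = 4a + 4, LT = a.

S(f_1,f_2): lcm = a. S = -1/4b + 1/4.
  reduce S modulo (f_1, f_2):
  remainder -1/4b + 1/4 ≠ 0; add g_3 = -1/4b + 1/4 to the basis.

The other S-polynomials (S(f_1,g_3), S(f_2,g_3)) all reduce to 0 modulo the current basis, so we have a Gröbner basis.
Inter-reduce: drop elements whose leading term is divisible by another's, tail-reduce, and make monic.
Reduced Gröbner basis: {a + 1, b - 1}.

Buchberger on the second generating set:
h_1 = -24a + 8b - 47, LT = a.
h_2 = -32a + 7b - 39, LT = a.

S(h_1,h_2): lcm = a. S = -11/96b + 71/96.
  reduce S modulo (h_1, h_2):
  remainder -11/96b + 71/96 ≠ 0; add k_3 = -11/96b + 71/96 to the basis.

The other S-polynomials (S(h_1,k_3), S(h_2,k_3)) all reduce to 0 modulo the current basis, so we have a Gröbner basis.
Inter-reduce: drop elements whose leading term is divisible by another's, tail-reduce, and make monic.
Reduced Gröbner basis: {a - 17/88, b - 71/11}.

The bases are distinct; the ideals are different.

No, the ideals differ.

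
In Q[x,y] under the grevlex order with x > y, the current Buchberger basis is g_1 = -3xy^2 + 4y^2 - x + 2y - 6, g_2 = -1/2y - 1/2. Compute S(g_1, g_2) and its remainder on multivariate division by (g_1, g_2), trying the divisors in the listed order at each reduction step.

S(g_1, g_2) = -xy - 4/3y^2 + 1/3x - 2/3y + 2; remainder on division = 4/3x + 4/3.

lcm(LM(g_1), LM(g_2)) = xy^2.
S = (lcm/LT(g_1))·g_1 − (lcm/LT(g_2))·g_2 = -xy - 4/3y^2 + 1/3x - 2/3y + 2.
Reduce S modulo (g_1, g_2) in that order:
  leading term xy: subtract (2x)·g_2 from -xy - 4/3y^2 + 1/3x - 2/3y + 2 → -4/3y^2 + 4/3x - 2/3y + 2
  leading term y^2: subtract (8/3y)·g_2 from -4/3y^2 + 4/3x - 2/3y + 2 → 4/3x + 2/3y + 2
  leading term x: no divisor's leading term divides it; move 4/3x to the remainder.
  leading term y: subtract (-4/3)·g_2 from 2/3y + 2 → 4/3
  leading term 1: no divisor's leading term divides it; move 4/3 to the remainder.
The remainder 4/3x + 4/3 is nonzero, so it would be added as the next basis element.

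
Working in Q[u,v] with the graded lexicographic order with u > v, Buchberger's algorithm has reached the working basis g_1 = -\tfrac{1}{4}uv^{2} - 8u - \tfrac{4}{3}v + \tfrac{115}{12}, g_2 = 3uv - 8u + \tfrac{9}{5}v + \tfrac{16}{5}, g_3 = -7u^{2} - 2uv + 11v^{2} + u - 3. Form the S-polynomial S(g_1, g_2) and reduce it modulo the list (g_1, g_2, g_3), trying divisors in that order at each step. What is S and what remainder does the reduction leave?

lcm(LM(g_1), LM(g_2)) = uv^{2}.
S = (lcm/LT(g_1))·g_1 − (lcm/LT(g_2))·g_2 = \tfrac{8}{3}uv - \tfrac{3}{5}v^{2} + 32u + \tfrac{64}{15}v - \tfrac{115}{3}.
Reduce S modulo (g_1, g_2, g_3) in that order:
  leading term uv: subtract (\tfrac{8}{9})·g_2 from \tfrac{8}{3}uv - \tfrac{3}{5}v^{2} + 32u + \tfrac{64}{15}v - \tfrac{115}{3} → -\tfrac{3}{5}v^{2} + \tfrac{352}{9}u + \tfrac{8}{3}v - \tfrac{1853}{45}
  leading term v^{2}: no divisor's leading term divides it; move -\tfrac{3}{5}v^{2} to the remainder.
  leading term u: no divisor's leading term divides it; move \tfrac{352}{9}u to the remainder.
  leading term v: no divisor's leading term divides it; move \tfrac{8}{3}v to the remainder.
  leading term 1: no divisor's leading term divides it; move -\tfrac{1853}{45} to the remainder.
The remainder -\tfrac{3}{5}v^{2} + \tfrac{352}{9}u + \tfrac{8}{3}v - \tfrac{1853}{45} is nonzero, so it would be added as the next basis element.
This is the inner loop of Buchberger's algorithm — each nonzero remainder becomes a new basis element.

S(g_1, g_2) = \tfrac{8}{3}uv - \tfrac{3}{5}v^{2} + 32u + \tfrac{64}{15}v - \tfrac{115}{3}; remainder on division = -\tfrac{3}{5}v^{2} + \tfrac{352}{9}u + \tfrac{8}{3}v - \tfrac{1853}{45}.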